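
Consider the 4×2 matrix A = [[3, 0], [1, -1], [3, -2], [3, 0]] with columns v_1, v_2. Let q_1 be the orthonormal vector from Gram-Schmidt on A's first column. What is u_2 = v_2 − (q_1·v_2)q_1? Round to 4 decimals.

u_2 = (0.7500, -0.7500, -1.2500, 0.7500)

v_1 = (3, 1, 3, 3); ‖v_1‖ = 5.2915, so q_1 = (0.5669, 0.1890, 0.5669, 0.5669).
q_1·v_2 = 0.5669·0 + 0.1890·(-1) + 0.5669·(-2) + 0.5669·0 = -1.3229.
u_2 = v_2 + 1.3229·q_1 = (0.7500, -0.7500, -1.2500, 0.7500).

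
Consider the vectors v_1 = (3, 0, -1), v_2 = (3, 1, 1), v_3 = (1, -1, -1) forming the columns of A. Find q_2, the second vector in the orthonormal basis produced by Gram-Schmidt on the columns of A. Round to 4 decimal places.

q_2 = (0.2798, 0.4663, 0.8393)

v_1 = (3, 0, -1); ‖v_1‖ = 3.1623, so q_1 = (0.9487, 0.0000, -0.3162).
q_1·v_2 = 0.9487·3 + 0.0000·1 + (-0.3162)·1 = 2.5298.
u_2 = v_2 − 2.5298·q_1 = (0.6000, 1.0000, 1.8000).
‖u_2‖ = 2.1448, so q_2 = (0.2798, 0.4663, 0.8393).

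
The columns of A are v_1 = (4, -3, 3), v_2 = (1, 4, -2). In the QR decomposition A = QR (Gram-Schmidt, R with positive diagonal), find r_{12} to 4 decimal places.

r_{12} = -2.4010

e_1 = v_1/‖v_1‖ = (4, -3, 3)/5.8310 = (0.6860, -0.5145, 0.5145).
r_{12} = e_1·v_2 = -2.4010.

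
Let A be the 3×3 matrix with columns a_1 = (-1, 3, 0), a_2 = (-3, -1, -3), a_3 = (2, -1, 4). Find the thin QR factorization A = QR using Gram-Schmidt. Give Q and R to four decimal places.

a_1 = (-1, 3, 0); ‖a_1‖ = 3.1623, so e_1 = (-0.3162, 0.9487, 0.0000).
e_1·a_2 = (-0.3162)·(-3) + 0.9487·(-1) + 0.0000·(-3) = 0.0000.
u_2 = a_2 + 0.0000·e_1 = (-3.0000, -1.0000, -3.0000).
‖u_2‖ = 4.3589, so e_2 = (-0.6882, -0.2294, -0.6882).
e_1·a_3 = (-0.3162)·2 + 0.9487·(-1) + 0.0000·4 = -1.5811; e_2·a_3 = (-0.6882)·2 + (-0.2294)·(-1) + (-0.6882)·4 = -3.9001.
u_3 = a_3 + 1.5811·e_1 + 3.9001·e_2 = (-1.1842, -0.3947, 1.3158).
‖u_3‖ = 1.8137, so e_3 = (-0.6529, -0.2176, 0.7255).

Q = [[-0.3162, -0.6882, -0.6529], [0.9487, -0.2294, -0.2176], [0.0000, -0.6882, 0.7255]], R = [[3.1623, 0.0000, -1.5811], [0.0000, 4.3589, -3.9001], [0.0000, 0.0000, 1.8137]]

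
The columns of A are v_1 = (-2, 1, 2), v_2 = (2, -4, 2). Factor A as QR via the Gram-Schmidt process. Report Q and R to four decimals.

Q = [[-0.6667, 0.2357], [0.3333, -0.7542], [0.6667, 0.6128]], R = [[3.0000, -1.3333], [0.0000, 4.7140]]

v_1 = (-2, 1, 2); ‖v_1‖ = 3.0000, so q_1 = (-0.6667, 0.3333, 0.6667).
q_1·v_2 = (-0.6667)·2 + 0.3333·(-4) + 0.6667·2 = -1.3333.
u_2 = v_2 + 1.3333·q_1 = (1.1111, -3.5556, 2.8889).
‖u_2‖ = 4.7140, so q_2 = (0.2357, -0.7542, 0.6128).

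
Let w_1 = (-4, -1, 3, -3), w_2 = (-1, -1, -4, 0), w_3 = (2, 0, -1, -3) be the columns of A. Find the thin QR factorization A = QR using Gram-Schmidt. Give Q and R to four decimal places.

w_1 = (-4, -1, 3, -3); ‖w_1‖ = 5.9161, so q_1 = (-0.6761, -0.1690, 0.5071, -0.5071).
q_1·w_2 = (-0.6761)·(-1) + (-0.1690)·(-1) + 0.5071·(-4) + (-0.5071)·0 = -1.1832.
u_2 = w_2 + 1.1832·q_1 = (-1.8000, -1.2000, -3.4000, -0.6000).
‖u_2‖ = 4.0743, so q_2 = (-0.4418, -0.2945, -0.8345, -0.1473).
q_1·w_3 = (-0.6761)·2 + (-0.1690)·0 + 0.5071·(-1) + (-0.5071)·(-3) = -0.3381; q_2·w_3 = (-0.4418)·2 + (-0.2945)·0 + (-0.8345)·(-1) + (-0.1473)·(-3) = 0.3927.
u_3 = w_3 + 0.3381·q_1 − 0.3927·q_2 = (1.9449, 0.0585, -0.5009, -3.1136).
‖u_3‖ = 3.7056, so q_3 = (0.5249, 0.0158, -0.1352, -0.8402).

Q = [[-0.6761, -0.4418, 0.5249], [-0.1690, -0.2945, 0.0158], [0.5071, -0.8345, -0.1352], [-0.5071, -0.1473, -0.8402]], R = [[5.9161, -1.1832, -0.3381], [0.0000, 4.0743, 0.3927], [0.0000, 0.0000, 3.7056]]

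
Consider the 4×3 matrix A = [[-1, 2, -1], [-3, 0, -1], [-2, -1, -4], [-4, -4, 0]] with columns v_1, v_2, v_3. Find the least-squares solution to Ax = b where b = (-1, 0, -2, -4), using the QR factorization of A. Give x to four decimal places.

v_1 = (-1, -3, -2, -4); ‖v_1‖ = 5.4772, so q_1 = (-0.1826, -0.5477, -0.3651, -0.7303).
q_1·v_2 = (-0.1826)·2 + (-0.5477)·0 + (-0.3651)·(-1) + (-0.7303)·(-4) = 2.9212.
u_2 = v_2 − 2.9212·q_1 = (2.5333, 1.6000, 0.0667, -1.8667).
‖u_2‖ = 3.5308, so q_2 = (0.7175, 0.4532, 0.0189, -0.5287).
q_1·v_3 = (-0.1826)·(-1) + (-0.5477)·(-1) + (-0.3651)·(-4) + (-0.7303)·0 = 2.1909; q_2·v_3 = 0.7175·(-1) + 0.4532·(-1) + 0.0189·(-4) + (-0.5287)·0 = -1.2462.
u_3 = v_3 − 2.1909·q_1 + 1.2462·q_2 = (0.2941, 0.7647, -3.1765, 0.9412).
‖u_3‖ = 3.4128, so q_3 = (0.0862, 0.2241, -0.9308, 0.2758).
Qᵀb = (3.8341, 1.3595, 0.6722).
Back-substitute: x_3 = 0.6722/3.4128 = 0.1970.
x_2 = (1.3595 + 1.2462·0.1970)/3.5308 = 0.4545.
x_1 = (3.8341 − 2.9212·0.4545 − 2.1909·0.1970)/5.4772 = 0.3788.

x = (0.3788, 0.4545, 0.1970)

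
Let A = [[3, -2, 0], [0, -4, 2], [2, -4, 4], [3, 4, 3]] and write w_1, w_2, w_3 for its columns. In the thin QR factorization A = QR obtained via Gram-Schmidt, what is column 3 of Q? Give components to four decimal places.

q_3 = (-0.7190, 0.3217, 0.4541, 0.4163)

w_1 = (3, 0, 2, 3); ‖w_1‖ = 4.6904, so q_1 = (0.6396, 0.0000, 0.4264, 0.6396).
q_1·w_2 = 0.6396·(-2) + 0.0000·(-4) + 0.4264·(-4) + 0.6396·4 = -0.4264.
u_2 = w_2 + 0.4264·q_1 = (-1.7273, -4.0000, -3.8182, 4.2727).
‖u_2‖ = 7.1985, so q_2 = (-0.2399, -0.5557, -0.5304, 0.5936).
q_1·w_3 = 0.6396·0 + 0.0000·2 + 0.4264·4 + 0.6396·3 = 3.6244; q_2·w_3 = (-0.2399)·0 + (-0.5557)·2 + (-0.5304)·4 + 0.5936·3 = -1.4523.
u_3 = w_3 − 3.6244·q_1 + 1.4523·q_2 = (-2.6667, 1.1930, 1.6842, 1.5439).
‖u_3‖ = 3.7087, so q_3 = (-0.7190, 0.3217, 0.4541, 0.4163).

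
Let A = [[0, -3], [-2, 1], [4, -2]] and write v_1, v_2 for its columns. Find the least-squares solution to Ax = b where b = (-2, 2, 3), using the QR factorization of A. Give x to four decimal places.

v_1 = (0, -2, 4); ‖v_1‖ = 4.4721, so q_1 = (0.0000, -0.4472, 0.8944).
q_1·v_2 = 0.0000·(-3) + (-0.4472)·1 + 0.8944·(-2) = -2.2361.
u_2 = v_2 + 2.2361·q_1 = (-3.0000, 0.0000, 0.0000).
‖u_2‖ = 3.0000, so q_2 = (-1.0000, 0.0000, 0.0000).
Qᵀb = (1.7889, 2.0000).
Back-substitute: x_2 = 2.0000/3.0000 = 0.6667.
x_1 = (1.7889 + 2.2361·0.6667)/4.4721 = 0.7333.

x = (0.7333, 0.6667)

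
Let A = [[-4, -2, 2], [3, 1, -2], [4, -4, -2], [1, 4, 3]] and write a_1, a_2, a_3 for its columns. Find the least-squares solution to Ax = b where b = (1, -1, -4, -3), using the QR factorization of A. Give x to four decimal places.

a_1 = (-4, 3, 4, 1); ‖a_1‖ = 6.4807, so q_1 = (-0.6172, 0.4629, 0.6172, 0.1543).
q_1·a_2 = (-0.6172)·(-2) + 0.4629·1 + 0.6172·(-4) + 0.1543·4 = -0.1543.
u_2 = a_2 + 0.1543·q_1 = (-2.0952, 1.0714, -3.9048, 4.0238).
‖u_2‖ = 6.0808, so q_2 = (-0.3446, 0.1762, -0.6421, 0.6617).
q_1·a_3 = (-0.6172)·2 + 0.4629·(-2) + 0.6172·(-2) + 0.1543·3 = -2.9318; q_2·a_3 = (-0.3446)·2 + 0.1762·(-2) + (-0.6421)·(-2) + 0.6617·3 = 2.2279.
u_3 = a_3 + 2.9318·q_1 − 2.2279·q_2 = (0.9581, -1.0354, 1.2402, 1.9781).
‖u_3‖ = 2.7278, so q_3 = (0.3512, -0.3796, 0.4546, 0.7252).
Qᵀb = (-4.0119, 0.0626, -3.2632).
Back-substitute: x_3 = -3.2632/2.7278 = -1.1963.
x_2 = (0.0626 − 2.2279·(-1.1963))/6.0808 = 0.4486.
x_1 = (-4.0119 + 0.1543·0.4486 + 2.9318·(-1.1963))/6.4807 = -1.1495.

x = (-1.1495, 0.4486, -1.1963)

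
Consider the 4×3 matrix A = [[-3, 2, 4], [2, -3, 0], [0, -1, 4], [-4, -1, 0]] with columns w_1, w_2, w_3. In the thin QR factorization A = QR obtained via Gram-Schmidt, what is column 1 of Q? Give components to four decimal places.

w_1 = (-3, 2, 0, -4); ‖w_1‖ = 5.3852, so q_1 = (-0.5571, 0.3714, 0.0000, -0.7428).

q_1 = (-0.5571, 0.3714, 0.0000, -0.7428)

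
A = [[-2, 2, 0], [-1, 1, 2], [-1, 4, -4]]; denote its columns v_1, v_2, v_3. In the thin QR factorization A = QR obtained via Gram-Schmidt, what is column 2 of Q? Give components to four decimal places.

q_2 = (-0.3651, -0.1826, 0.9129)

q_1 = v_1/‖v_1‖ = (-2, -1, -1)/2.4495 = (-0.8165, -0.4082, -0.4082).
r_{12} = q_1·v_2 = -3.6742.
u_2 = v_2 + 3.6742·q_1 = (-1.0000, -0.5000, 2.5000).
‖u_2‖ = 2.7386, so q_2 = (-0.3651, -0.1826, 0.9129).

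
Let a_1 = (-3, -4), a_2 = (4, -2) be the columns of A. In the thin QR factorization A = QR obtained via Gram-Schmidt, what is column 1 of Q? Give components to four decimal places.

e_1 = (-0.6000, -0.8000)

a_1 = (-3, -4); ‖a_1‖ = 5.0000, so e_1 = (-0.6000, -0.8000).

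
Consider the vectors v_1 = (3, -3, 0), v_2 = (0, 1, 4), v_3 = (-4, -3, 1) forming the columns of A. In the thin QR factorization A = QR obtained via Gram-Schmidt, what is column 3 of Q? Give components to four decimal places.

v_1 = (3, -3, 0); ‖v_1‖ = 4.2426, so e_1 = (0.7071, -0.7071, 0.0000).
e_1·v_2 = 0.7071·0 + (-0.7071)·1 + 0.0000·4 = -0.7071.
u_2 = v_2 + 0.7071·e_1 = (0.5000, 0.5000, 4.0000).
‖u_2‖ = 4.0620, so e_2 = (0.1231, 0.1231, 0.9847).
e_1·v_3 = 0.7071·(-4) + (-0.7071)·(-3) + 0.0000·1 = -0.7071; e_2·v_3 = 0.1231·(-4) + 0.1231·(-3) + 0.9847·1 = 0.1231.
u_3 = v_3 + 0.7071·e_1 − 0.1231·e_2 = (-3.5152, -3.5152, 0.8788).
‖u_3‖ = 5.0483, so e_3 = (-0.6963, -0.6963, 0.1741).

e_3 = (-0.6963, -0.6963, 0.1741)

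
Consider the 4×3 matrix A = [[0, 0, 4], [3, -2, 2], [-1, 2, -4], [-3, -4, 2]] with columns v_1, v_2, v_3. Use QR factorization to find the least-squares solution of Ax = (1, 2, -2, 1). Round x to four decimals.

v_1 = (0, 3, -1, -3); ‖v_1‖ = 4.3589, so e_1 = (0.0000, 0.6882, -0.2294, -0.6882).
e_1·v_2 = 0.0000·0 + 0.6882·(-2) + (-0.2294)·2 + (-0.6882)·(-4) = 0.9177.
u_2 = v_2 − 0.9177·e_1 = (0.0000, -2.6316, 2.2105, -3.3684).
‖u_2‖ = 4.8123, so e_2 = (0.0000, -0.5468, 0.4594, -0.7000).
e_1·v_3 = 0.0000·4 + 0.6882·2 + (-0.2294)·(-4) + (-0.6882)·2 = 0.9177; e_2·v_3 = 0.0000·4 + (-0.5468)·2 + 0.4594·(-4) + (-0.7000)·2 = -4.3310.
u_3 = v_3 − 0.9177·e_1 + 4.3310·e_2 = (4.0000, -1.0000, -1.8000, -0.4000).
‖u_3‖ = 4.5166, so e_3 = (0.8856, -0.2214, -0.3985, -0.0886).
Qᵀb = (1.1471, -2.7124, 1.1513).
Back-substitute: x_3 = 1.1513/4.5166 = 0.2549.
x_2 = (-2.7124 + 4.3310·0.2549)/4.8123 = -0.3342.
x_1 = (1.1471 − 0.9177·(-0.3342) − 0.9177·0.2549)/4.3589 = 0.2799.

x = (0.2799, -0.3342, 0.2549)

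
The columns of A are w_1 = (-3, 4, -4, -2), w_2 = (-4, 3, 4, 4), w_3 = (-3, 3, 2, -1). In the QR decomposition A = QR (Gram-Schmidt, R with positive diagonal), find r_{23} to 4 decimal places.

r_{23} = 3.3113

w_1 = (-3, 4, -4, -2); ‖w_1‖ = 6.7082, so e_1 = (-0.4472, 0.5963, -0.5963, -0.2981).
e_1·w_2 = (-0.4472)·(-4) + 0.5963·3 + (-0.5963)·4 + (-0.2981)·4 = 0.0000.
u_2 = w_2 + 0.0000·e_1 = (-4.0000, 3.0000, 4.0000, 4.0000).
‖u_2‖ = 7.5498, so e_2 = (-0.5298, 0.3974, 0.5298, 0.5298).
r_{23} = e_2·w_3 = 3.3113.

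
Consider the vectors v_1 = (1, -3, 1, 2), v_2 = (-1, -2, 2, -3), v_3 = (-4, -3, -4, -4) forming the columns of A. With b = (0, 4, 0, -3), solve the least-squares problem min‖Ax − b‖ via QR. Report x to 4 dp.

x = (-1.3341, 0.3178, -0.2419)

v_1 = (1, -3, 1, 2); ‖v_1‖ = 3.8730, so e_1 = (0.2582, -0.7746, 0.2582, 0.5164).
e_1·v_2 = 0.2582·(-1) + (-0.7746)·(-2) + 0.2582·2 + 0.5164·(-3) = 0.2582.
u_2 = v_2 − 0.2582·e_1 = (-1.0667, -1.8000, 1.9333, -3.1333).
‖u_2‖ = 4.2348, so e_2 = (-0.2519, -0.4251, 0.4565, -0.7399).
e_1·v_3 = 0.2582·(-4) + (-0.7746)·(-3) + 0.2582·(-4) + 0.5164·(-4) = -1.8074; e_2·v_3 = (-0.2519)·(-4) + (-0.4251)·(-3) + 0.4565·(-4) + (-0.7399)·(-4) = 3.4162.
u_3 = v_3 + 1.8074·e_1 − 3.4162·e_2 = (-2.6729, -2.9480, -5.0929, -0.5390).
‖u_3‖ = 6.4856, so e_3 = (-0.4121, -0.4545, -0.7853, -0.0831).
Qᵀb = (-4.6476, 0.5195, -1.5688).
Back-substitute: x_3 = -1.5688/6.4856 = -0.2419.
x_2 = (0.5195 − 3.4162·(-0.2419))/4.2348 = 0.3178.
x_1 = (-4.6476 − 0.2582·0.3178 + 1.8074·(-0.2419))/3.8730 = -1.3341.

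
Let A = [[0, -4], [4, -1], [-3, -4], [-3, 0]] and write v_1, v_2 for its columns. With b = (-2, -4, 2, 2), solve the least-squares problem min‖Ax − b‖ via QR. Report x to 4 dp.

x = (-0.9036, 0.3403)

v_1 = (0, 4, -3, -3); ‖v_1‖ = 5.8310, so q_1 = (0.0000, 0.6860, -0.5145, -0.5145).
q_1·v_2 = 0.0000·(-4) + 0.6860·(-1) + (-0.5145)·(-4) + (-0.5145)·0 = 1.3720.
u_2 = v_2 − 1.3720·q_1 = (-4.0000, -1.9412, -3.2941, 0.7059).
‖u_2‖ = 5.5783, so q_2 = (-0.7171, -0.3480, -0.5905, 0.1265).
Qᵀb = (-4.8020, 1.8981).
Back-substitute: x_2 = 1.8981/5.5783 = 0.3403.
x_1 = (-4.8020 − 1.3720·0.3403)/5.8310 = -0.9036.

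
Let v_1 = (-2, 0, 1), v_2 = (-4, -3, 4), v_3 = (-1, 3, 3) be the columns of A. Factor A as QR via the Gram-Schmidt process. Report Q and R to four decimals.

Q = [[-0.8944, 0.2290, 0.3841], [0.0000, -0.8589, 0.5121], [0.4472, 0.4581, 0.7682]], R = [[2.2361, 5.3666, 2.2361], [0.0000, 3.4928, -1.4315], [0.0000, 0.0000, 3.4570]]

v_1 = (-2, 0, 1); ‖v_1‖ = 2.2361, so e_1 = (-0.8944, 0.0000, 0.4472).
e_1·v_2 = (-0.8944)·(-4) + 0.0000·(-3) + 0.4472·4 = 5.3666.
u_2 = v_2 − 5.3666·e_1 = (0.8000, -3.0000, 1.6000).
‖u_2‖ = 3.4928, so e_2 = (0.2290, -0.8589, 0.4581).
e_1·v_3 = (-0.8944)·(-1) + 0.0000·3 + 0.4472·3 = 2.2361; e_2·v_3 = 0.2290·(-1) + (-0.8589)·3 + 0.4581·3 = -1.4315.
u_3 = v_3 − 2.2361·e_1 + 1.4315·e_2 = (1.3279, 1.7705, 2.6557).
‖u_3‖ = 3.4570, so e_3 = (0.3841, 0.5121, 0.7682).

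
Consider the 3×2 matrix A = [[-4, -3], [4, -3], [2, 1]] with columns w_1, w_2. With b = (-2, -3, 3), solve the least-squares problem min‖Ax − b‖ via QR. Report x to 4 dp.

w_1 = (-4, 4, 2); ‖w_1‖ = 6.0000, so q_1 = (-0.6667, 0.6667, 0.3333).
q_1·w_2 = (-0.6667)·(-3) + 0.6667·(-3) + 0.3333·1 = 0.3333.
u_2 = w_2 − 0.3333·q_1 = (-2.7778, -3.2222, 0.8889).
‖u_2‖ = 4.3461, so q_2 = (-0.6391, -0.7414, 0.2045).
Qᵀb = (0.3333, 4.1160).
Back-substitute: x_2 = 4.1160/4.3461 = 0.9471.
x_1 = (0.3333 − 0.3333·0.9471)/6.0000 = 0.0029.

x = (0.0029, 0.9471)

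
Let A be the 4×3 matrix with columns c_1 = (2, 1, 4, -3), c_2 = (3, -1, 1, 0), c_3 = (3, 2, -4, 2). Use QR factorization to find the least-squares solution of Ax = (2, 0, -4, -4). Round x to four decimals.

c_1 = (2, 1, 4, -3); ‖c_1‖ = 5.4772, so e_1 = (0.3651, 0.1826, 0.7303, -0.5477).
e_1·c_2 = 0.3651·3 + 0.1826·(-1) + 0.7303·1 + (-0.5477)·0 = 1.6432.
u_2 = c_2 − 1.6432·e_1 = (2.4000, -1.3000, -0.2000, 0.9000).
‖u_2‖ = 2.8810, so e_2 = (0.8331, -0.4512, -0.0694, 0.3124).
e_1·c_3 = 0.3651·3 + 0.1826·2 + 0.7303·(-4) + (-0.5477)·2 = -2.5560; e_2·c_3 = 0.8331·3 + (-0.4512)·2 + (-0.0694)·(-4) + 0.3124·2 = 2.4992.
u_3 = c_3 + 2.5560·e_1 − 2.4992·e_2 = (1.8514, 3.5944, -1.9598, -0.1807).
‖u_3‖ = 4.4968, so e_3 = (0.4117, 0.7993, -0.4358, -0.0402).
Qᵀb = (0.0000, 0.6942, 2.7275).
Back-substitute: x_3 = 2.7275/4.4968 = 0.6066.
x_2 = (0.6942 − 2.4992·0.6066)/2.8810 = -0.2852.
x_1 = (0.0000 − 1.6432·(-0.2852) + 2.5560·0.6066)/5.4772 = 0.3686.

x = (0.3686, -0.2852, 0.6066)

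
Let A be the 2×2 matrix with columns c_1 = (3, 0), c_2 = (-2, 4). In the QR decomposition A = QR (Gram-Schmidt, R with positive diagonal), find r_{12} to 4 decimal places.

c_1 = (3, 0); ‖c_1‖ = 3.0000, so e_1 = (1.0000, 0.0000).
r_{12} = e_1·c_2 = -2.0000.

r_{12} = -2.0000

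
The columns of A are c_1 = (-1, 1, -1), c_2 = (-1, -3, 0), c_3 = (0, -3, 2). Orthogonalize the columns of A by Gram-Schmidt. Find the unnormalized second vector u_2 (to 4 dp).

e_1 = c_1/‖c_1‖ = (-1, 1, -1)/1.7321 = (-0.5774, 0.5774, -0.5774).
r_{12} = e_1·c_2 = -1.1547.
u_2 = c_2 + 1.1547·e_1 = (-1.6667, -2.3333, -0.6667).

u_2 = (-1.6667, -2.3333, -0.6667)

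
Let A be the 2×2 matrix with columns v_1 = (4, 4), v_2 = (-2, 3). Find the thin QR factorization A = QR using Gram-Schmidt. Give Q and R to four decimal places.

Q = [[0.7071, -0.7071], [0.7071, 0.7071]], R = [[5.6569, 0.7071], [0.0000, 3.5355]]

v_1 = (4, 4); ‖v_1‖ = 5.6569, so q_1 = (0.7071, 0.7071).
q_1·v_2 = 0.7071·(-2) + 0.7071·3 = 0.7071.
u_2 = v_2 − 0.7071·q_1 = (-2.5000, 2.5000).
‖u_2‖ = 3.5355, so q_2 = (-0.7071, 0.7071).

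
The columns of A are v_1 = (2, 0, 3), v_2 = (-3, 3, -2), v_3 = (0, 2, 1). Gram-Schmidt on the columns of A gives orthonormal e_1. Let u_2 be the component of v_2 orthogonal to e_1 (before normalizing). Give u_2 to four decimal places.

v_1 = (2, 0, 3); ‖v_1‖ = 3.6056, so e_1 = (0.5547, 0.0000, 0.8321).
e_1·v_2 = 0.5547·(-3) + 0.0000·3 + 0.8321·(-2) = -3.3282.
u_2 = v_2 + 3.3282·e_1 = (-1.1538, 3.0000, 0.7692).

u_2 = (-1.1538, 3.0000, 0.7692)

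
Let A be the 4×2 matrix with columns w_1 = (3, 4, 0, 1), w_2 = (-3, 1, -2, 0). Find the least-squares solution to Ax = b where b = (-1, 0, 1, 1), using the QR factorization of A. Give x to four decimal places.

x = (-0.0678, 0.0472)

w_1 = (3, 4, 0, 1); ‖w_1‖ = 5.0990, so e_1 = (0.5883, 0.7845, 0.0000, 0.1961).
e_1·w_2 = 0.5883·(-3) + 0.7845·1 + 0.0000·(-2) + 0.1961·0 = -0.9806.
u_2 = w_2 + 0.9806·e_1 = (-2.4231, 1.7692, -2.0000, 0.1923).
‖u_2‖ = 3.6109, so e_2 = (-0.6710, 0.4900, -0.5539, 0.0533).
Qᵀb = (-0.3922, 0.1704).
Back-substitute: x_2 = 0.1704/3.6109 = 0.0472.
x_1 = (-0.3922 + 0.9806·0.0472)/5.0990 = -0.0678.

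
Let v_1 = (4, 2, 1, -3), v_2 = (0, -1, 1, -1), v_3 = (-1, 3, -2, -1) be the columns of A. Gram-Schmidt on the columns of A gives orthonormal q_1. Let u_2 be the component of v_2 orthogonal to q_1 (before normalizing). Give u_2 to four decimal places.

v_1 = (4, 2, 1, -3); ‖v_1‖ = 5.4772, so q_1 = (0.7303, 0.3651, 0.1826, -0.5477).
q_1·v_2 = 0.7303·0 + 0.3651·(-1) + 0.1826·1 + (-0.5477)·(-1) = 0.3651.
u_2 = v_2 − 0.3651·q_1 = (-0.2667, -1.1333, 0.9333, -0.8000).

u_2 = (-0.2667, -1.1333, 0.9333, -0.8000)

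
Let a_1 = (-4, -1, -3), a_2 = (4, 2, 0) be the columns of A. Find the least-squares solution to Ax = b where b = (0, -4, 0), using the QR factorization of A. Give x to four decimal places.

e_1 = a_1/‖a_1‖ = (-4, -1, -3)/5.0990 = (-0.7845, -0.1961, -0.5883).
r_{12} = e_1·a_2 = -3.5301.
u_2 = a_2 + 3.5301·e_1 = (1.2308, 1.3077, -2.0769).
‖u_2‖ = 2.7456, so e_2 = (0.4483, 0.4763, -0.7564).
Qᵀb = (0.7845, -1.9051).
Back-substitute: x_2 = -1.9051/2.7456 = -0.6939.
x_1 = (0.7845 + 3.5301·(-0.6939))/5.0990 = -0.3265.

x = (-0.3265, -0.6939)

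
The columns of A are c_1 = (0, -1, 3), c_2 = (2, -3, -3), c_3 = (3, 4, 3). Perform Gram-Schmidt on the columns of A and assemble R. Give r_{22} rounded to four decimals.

r_{22} = 4.2895

c_1 = (0, -1, 3); ‖c_1‖ = 3.1623, so e_1 = (0.0000, -0.3162, 0.9487).
e_1·c_2 = 0.0000·2 + (-0.3162)·(-3) + 0.9487·(-3) = -1.8974.
u_2 = c_2 + 1.8974·e_1 = (2.0000, -3.6000, -1.2000).
r_{22} = ‖u_2‖ = 4.2895.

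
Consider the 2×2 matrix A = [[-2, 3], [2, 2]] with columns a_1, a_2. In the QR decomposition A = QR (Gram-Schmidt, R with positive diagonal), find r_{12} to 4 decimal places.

a_1 = (-2, 2); ‖a_1‖ = 2.8284, so q_1 = (-0.7071, 0.7071).
r_{12} = q_1·a_2 = -0.7071.

r_{12} = -0.7071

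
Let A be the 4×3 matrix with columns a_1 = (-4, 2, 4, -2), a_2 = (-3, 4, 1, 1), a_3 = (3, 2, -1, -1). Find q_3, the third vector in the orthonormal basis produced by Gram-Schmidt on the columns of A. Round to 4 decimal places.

q_3 = (0.6140, 0.5793, 0.0579, -0.5329)

a_1 = (-4, 2, 4, -2); ‖a_1‖ = 6.3246, so q_1 = (-0.6325, 0.3162, 0.6325, -0.3162).
q_1·a_2 = (-0.6325)·(-3) + 0.3162·4 + 0.6325·1 + (-0.3162)·1 = 3.4785.
u_2 = a_2 − 3.4785·q_1 = (-0.8000, 2.9000, -1.2000, 2.1000).
‖u_2‖ = 3.8601, so q_2 = (-0.2073, 0.7513, -0.3109, 0.5440).
q_1·a_3 = (-0.6325)·3 + 0.3162·2 + 0.6325·(-1) + (-0.3162)·(-1) = -1.5811; q_2·a_3 = (-0.2073)·3 + 0.7513·2 + (-0.3109)·(-1) + 0.5440·(-1) = 0.6477.
u_3 = a_3 + 1.5811·q_1 − 0.6477·q_2 = (2.1342, 2.0134, 0.2013, -1.8523).
‖u_3‖ = 3.4757, so q_3 = (0.6140, 0.5793, 0.0579, -0.5329).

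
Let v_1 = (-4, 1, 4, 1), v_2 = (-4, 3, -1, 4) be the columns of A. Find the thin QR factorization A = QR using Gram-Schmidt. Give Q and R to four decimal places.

Q = [[-0.6860, -0.3150], [0.1715, 0.4358], [0.6860, -0.5775], [0.1715, 0.6143]], R = [[5.8310, 3.2585], [0.0000, 5.6020]]

v_1 = (-4, 1, 4, 1); ‖v_1‖ = 5.8310, so e_1 = (-0.6860, 0.1715, 0.6860, 0.1715).
e_1·v_2 = (-0.6860)·(-4) + 0.1715·3 + 0.6860·(-1) + 0.1715·4 = 3.2585.
u_2 = v_2 − 3.2585·e_1 = (-1.7647, 2.4412, -3.2353, 3.4412).
‖u_2‖ = 5.6020, so e_2 = (-0.3150, 0.4358, -0.5775, 0.6143).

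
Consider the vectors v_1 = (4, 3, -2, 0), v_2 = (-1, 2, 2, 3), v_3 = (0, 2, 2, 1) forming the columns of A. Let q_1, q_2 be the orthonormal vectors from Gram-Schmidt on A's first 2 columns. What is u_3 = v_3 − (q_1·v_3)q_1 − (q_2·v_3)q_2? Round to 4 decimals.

q_1 = v_1/‖v_1‖ = (4, 3, -2, 0)/5.3852 = (0.7428, 0.5571, -0.3714, 0.0000).
r_{12} = q_1·v_2 = -0.3714.
u_2 = v_2 + 0.3714·q_1 = (-0.7241, 2.2069, 1.8621, 3.0000).
‖u_2‖ = 4.2264, so q_2 = (-0.1713, 0.5222, 0.4406, 0.7098).
r_{13} = q_1·v_3 = 0.3714; r_{23} = q_2·v_3 = 2.6354.
u_3 = v_3 − 0.3714·q_1 − 2.6354·q_2 = (0.1757, 0.4170, 0.9768, -0.8707).

u_3 = (0.1757, 0.4170, 0.9768, -0.8707)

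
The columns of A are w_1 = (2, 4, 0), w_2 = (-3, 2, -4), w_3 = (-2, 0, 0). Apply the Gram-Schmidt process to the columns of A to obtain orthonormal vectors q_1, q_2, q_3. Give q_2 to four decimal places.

q_2 = (-0.5963, 0.2981, -0.7454)

w_1 = (2, 4, 0); ‖w_1‖ = 4.4721, so q_1 = (0.4472, 0.8944, 0.0000).
q_1·w_2 = 0.4472·(-3) + 0.8944·2 + 0.0000·(-4) = 0.4472.
u_2 = w_2 − 0.4472·q_1 = (-3.2000, 1.6000, -4.0000).
‖u_2‖ = 5.3666, so q_2 = (-0.5963, 0.2981, -0.7454).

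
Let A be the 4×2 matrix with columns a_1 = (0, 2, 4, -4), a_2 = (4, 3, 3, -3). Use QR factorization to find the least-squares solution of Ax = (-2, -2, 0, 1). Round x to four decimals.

a_1 = (0, 2, 4, -4); ‖a_1‖ = 6.0000, so q_1 = (0.0000, 0.3333, 0.6667, -0.6667).
q_1·a_2 = 0.0000·4 + 0.3333·3 + 0.6667·3 + (-0.6667)·(-3) = 5.0000.
u_2 = a_2 − 5.0000·q_1 = (4.0000, 1.3333, -0.3333, 0.3333).
‖u_2‖ = 4.2426, so q_2 = (0.9428, 0.3143, -0.0786, 0.0786).
Qᵀb = (-1.3333, -2.4356).
Back-substitute: x_2 = -2.4356/4.2426 = -0.5741.
x_1 = (-1.3333 − 5.0000·(-0.5741))/6.0000 = 0.2562.

x = (0.2562, -0.5741)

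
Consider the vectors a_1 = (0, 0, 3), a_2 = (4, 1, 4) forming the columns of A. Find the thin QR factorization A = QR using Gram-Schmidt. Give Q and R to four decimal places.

a_1 = (0, 0, 3); ‖a_1‖ = 3.0000, so e_1 = (0.0000, 0.0000, 1.0000).
e_1·a_2 = 0.0000·4 + 0.0000·1 + 1.0000·4 = 4.0000.
u_2 = a_2 − 4.0000·e_1 = (4.0000, 1.0000, 0.0000).
‖u_2‖ = 4.1231, so e_2 = (0.9701, 0.2425, 0.0000).

Q = [[0.0000, 0.9701], [0.0000, 0.2425], [1.0000, 0.0000]], R = [[3.0000, 4.0000], [0.0000, 4.1231]]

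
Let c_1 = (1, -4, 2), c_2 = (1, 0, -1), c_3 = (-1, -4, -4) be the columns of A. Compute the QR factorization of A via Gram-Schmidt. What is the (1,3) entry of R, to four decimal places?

r_{13} = 1.5275

c_1 = (1, -4, 2); ‖c_1‖ = 4.5826, so e_1 = (0.2182, -0.8729, 0.4364).
r_{13} = e_1·c_3 = 1.5275.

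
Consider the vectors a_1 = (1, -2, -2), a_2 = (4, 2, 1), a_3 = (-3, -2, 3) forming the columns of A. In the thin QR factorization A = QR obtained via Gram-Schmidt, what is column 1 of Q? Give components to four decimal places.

e_1 = a_1/‖a_1‖ = (1, -2, -2)/3.0000 = (0.3333, -0.6667, -0.6667).

e_1 = (0.3333, -0.6667, -0.6667)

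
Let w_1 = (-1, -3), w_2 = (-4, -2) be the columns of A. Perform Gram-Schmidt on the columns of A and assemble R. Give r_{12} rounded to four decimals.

r_{12} = 3.1623

w_1 = (-1, -3); ‖w_1‖ = 3.1623, so q_1 = (-0.3162, -0.9487).
r_{12} = q_1·w_2 = 3.1623.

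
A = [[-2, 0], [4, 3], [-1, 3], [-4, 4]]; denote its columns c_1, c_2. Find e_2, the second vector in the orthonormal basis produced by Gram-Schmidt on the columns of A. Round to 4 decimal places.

e_2 = (-0.0662, 0.6572, 0.4917, 0.5674)

e_1 = c_1/‖c_1‖ = (-2, 4, -1, -4)/6.0828 = (-0.3288, 0.6576, -0.1644, -0.6576).
r_{12} = e_1·c_2 = -1.1508.
u_2 = c_2 + 1.1508·e_1 = (-0.3784, 3.7568, 2.8108, 3.2432).
‖u_2‖ = 5.7163, so e_2 = (-0.0662, 0.6572, 0.4917, 0.5674).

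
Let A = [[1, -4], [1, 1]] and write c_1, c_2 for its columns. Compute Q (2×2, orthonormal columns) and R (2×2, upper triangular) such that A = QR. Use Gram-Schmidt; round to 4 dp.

Q = [[0.7071, -0.7071], [0.7071, 0.7071]], R = [[1.4142, -2.1213], [0.0000, 3.5355]]

c_1 = (1, 1); ‖c_1‖ = 1.4142, so e_1 = (0.7071, 0.7071).
e_1·c_2 = 0.7071·(-4) + 0.7071·1 = -2.1213.
u_2 = c_2 + 2.1213·e_1 = (-2.5000, 2.5000).
‖u_2‖ = 3.5355, so e_2 = (-0.7071, 0.7071).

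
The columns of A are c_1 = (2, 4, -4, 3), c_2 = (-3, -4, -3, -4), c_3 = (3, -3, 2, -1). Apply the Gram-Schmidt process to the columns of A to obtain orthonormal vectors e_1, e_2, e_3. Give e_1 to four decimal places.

c_1 = (2, 4, -4, 3); ‖c_1‖ = 6.7082, so e_1 = (0.2981, 0.5963, -0.5963, 0.4472).

e_1 = (0.2981, 0.5963, -0.5963, 0.4472)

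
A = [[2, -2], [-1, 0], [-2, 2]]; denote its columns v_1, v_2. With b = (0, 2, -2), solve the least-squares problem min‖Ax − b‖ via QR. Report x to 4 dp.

x = (-2.0000, -2.5000)

q_1 = v_1/‖v_1‖ = (2, -1, -2)/3.0000 = (0.6667, -0.3333, -0.6667).
r_{12} = q_1·v_2 = -2.6667.
u_2 = v_2 + 2.6667·q_1 = (-0.2222, -0.8889, 0.2222).
‖u_2‖ = 0.9428, so q_2 = (-0.2357, -0.9428, 0.2357).
Qᵀb = (0.6667, -2.3570).
Back-substitute: x_2 = -2.3570/0.9428 = -2.5000.
x_1 = (0.6667 + 2.6667·(-2.5000))/3.0000 = -2.0000.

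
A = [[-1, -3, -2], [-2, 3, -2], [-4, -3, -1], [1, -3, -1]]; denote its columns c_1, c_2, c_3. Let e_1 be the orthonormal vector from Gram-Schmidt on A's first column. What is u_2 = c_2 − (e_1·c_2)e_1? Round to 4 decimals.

u_2 = (-2.7273, 3.5455, -1.9091, -3.2727)

e_1 = c_1/‖c_1‖ = (-1, -2, -4, 1)/4.6904 = (-0.2132, -0.4264, -0.8528, 0.2132).
r_{12} = e_1·c_2 = 1.2792.
u_2 = c_2 − 1.2792·e_1 = (-2.7273, 3.5455, -1.9091, -3.2727).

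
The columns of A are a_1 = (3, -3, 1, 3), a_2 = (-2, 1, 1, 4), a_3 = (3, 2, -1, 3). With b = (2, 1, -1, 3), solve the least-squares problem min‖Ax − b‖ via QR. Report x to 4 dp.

x = (0.1016, 0.1236, 0.6964)

a_1 = (3, -3, 1, 3); ‖a_1‖ = 5.2915, so e_1 = (0.5669, -0.5669, 0.1890, 0.5669).
e_1·a_2 = 0.5669·(-2) + (-0.5669)·1 + 0.1890·1 + 0.5669·4 = 0.7559.
u_2 = a_2 − 0.7559·e_1 = (-2.4286, 1.4286, 0.8571, 3.5714).
‖u_2‖ = 4.6291, so e_2 = (-0.5246, 0.3086, 0.1852, 0.7715).
e_1·a_3 = 0.5669·3 + (-0.5669)·2 + 0.1890·(-1) + 0.5669·3 = 2.0788; e_2·a_3 = (-0.5246)·3 + 0.3086·2 + 0.1852·(-1) + 0.7715·3 = 1.1727.
u_3 = a_3 − 2.0788·e_1 − 1.1727·e_2 = (2.4367, 2.8167, -1.6100, 0.9167).
‖u_3‖ = 4.1597, so e_3 = (0.5858, 0.6771, -0.3870, 0.2204).
Qᵀb = (2.0788, 1.3887, 2.8968).
Back-substitute: x_3 = 2.8968/4.1597 = 0.6964.
x_2 = (1.3887 − 1.1727·0.6964)/4.6291 = 0.1236.
x_1 = (2.0788 − 0.7559·0.1236 − 2.0788·0.6964)/5.2915 = 0.1016.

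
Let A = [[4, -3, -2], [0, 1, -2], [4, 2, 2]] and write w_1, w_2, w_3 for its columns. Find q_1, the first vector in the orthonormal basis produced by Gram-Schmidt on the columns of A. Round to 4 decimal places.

q_1 = (0.7071, 0.0000, 0.7071)

q_1 = w_1/‖w_1‖ = (4, 0, 4)/5.6569 = (0.7071, 0.0000, 0.7071).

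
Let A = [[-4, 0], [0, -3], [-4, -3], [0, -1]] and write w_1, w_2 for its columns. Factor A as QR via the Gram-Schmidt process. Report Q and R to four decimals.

Q = [[-0.7071, 0.3939], [0.0000, -0.7878], [-0.7071, -0.3939], [0.0000, -0.2626]], R = [[5.6569, 2.1213], [0.0000, 3.8079]]

w_1 = (-4, 0, -4, 0); ‖w_1‖ = 5.6569, so e_1 = (-0.7071, 0.0000, -0.7071, 0.0000).
e_1·w_2 = (-0.7071)·0 + 0.0000·(-3) + (-0.7071)·(-3) + 0.0000·(-1) = 2.1213.
u_2 = w_2 − 2.1213·e_1 = (1.5000, -3.0000, -1.5000, -1.0000).
‖u_2‖ = 3.8079, so e_2 = (0.3939, -0.7878, -0.3939, -0.2626).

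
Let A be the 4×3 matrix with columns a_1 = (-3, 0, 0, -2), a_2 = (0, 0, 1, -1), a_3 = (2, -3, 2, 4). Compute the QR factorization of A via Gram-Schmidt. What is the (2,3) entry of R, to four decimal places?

a_1 = (-3, 0, 0, -2); ‖a_1‖ = 3.6056, so e_1 = (-0.8321, 0.0000, 0.0000, -0.5547).
e_1·a_2 = (-0.8321)·0 + 0.0000·0 + 0.0000·1 + (-0.5547)·(-1) = 0.5547.
u_2 = a_2 − 0.5547·e_1 = (0.4615, 0.0000, 1.0000, -0.6923).
‖u_2‖ = 1.3009, so e_2 = (0.3548, 0.0000, 0.7687, -0.5322).
r_{23} = e_2·a_3 = 0.1183.

r_{23} = 0.1183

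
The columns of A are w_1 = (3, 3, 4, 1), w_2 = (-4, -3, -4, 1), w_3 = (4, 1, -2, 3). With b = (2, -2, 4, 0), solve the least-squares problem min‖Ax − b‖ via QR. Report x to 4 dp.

x = (0.3084, -0.2070, -0.2247)

w_1 = (3, 3, 4, 1); ‖w_1‖ = 5.9161, so e_1 = (0.5071, 0.5071, 0.6761, 0.1690).
e_1·w_2 = 0.5071·(-4) + 0.5071·(-3) + 0.6761·(-4) + 0.1690·1 = -6.0851.
u_2 = w_2 + 6.0851·e_1 = (-0.9143, 0.0857, 0.1143, 2.0286).
‖u_2‖ = 2.2297, so e_2 = (-0.4101, 0.0384, 0.0513, 0.9098).
e_1·w_3 = 0.5071·4 + 0.5071·1 + 0.6761·(-2) + 0.1690·3 = 1.6903; e_2·w_3 = (-0.4101)·4 + 0.0384·1 + 0.0513·(-2) + 0.9098·3 = 1.0251.
u_3 = w_3 − 1.6903·e_1 − 1.0251·e_2 = (3.5632, 0.1034, -3.1954, 1.7816).
‖u_3‖ = 5.1080, so e_3 = (0.6976, 0.0203, -0.6256, 0.3488).
Qᵀb = (2.7045, -0.6920, -1.1476).
Back-substitute: x_3 = -1.1476/5.1080 = -0.2247.
x_2 = (-0.6920 − 1.0251·(-0.2247))/2.2297 = -0.2070.
x_1 = (2.7045 + 6.0851·(-0.2070) − 1.6903·(-0.2247))/5.9161 = 0.3084.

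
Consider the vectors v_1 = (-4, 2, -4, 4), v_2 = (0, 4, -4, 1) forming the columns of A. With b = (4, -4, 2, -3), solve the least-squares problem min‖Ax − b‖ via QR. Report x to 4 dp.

e_1 = v_1/‖v_1‖ = (-4, 2, -4, 4)/7.2111 = (-0.5547, 0.2774, -0.5547, 0.5547).
r_{12} = e_1·v_2 = 3.8829.
u_2 = v_2 − 3.8829·e_1 = (2.1538, 2.9231, -1.8462, -1.1538).
‖u_2‖ = 4.2336, so e_2 = (0.5088, 0.6905, -0.4361, -0.2725).
Qᵀb = (-6.1017, -0.7813).
Back-substitute: x_2 = -0.7813/4.2336 = -0.1845.
x_1 = (-6.1017 − 3.8829·(-0.1845))/7.2111 = -0.7468.

x = (-0.7468, -0.1845)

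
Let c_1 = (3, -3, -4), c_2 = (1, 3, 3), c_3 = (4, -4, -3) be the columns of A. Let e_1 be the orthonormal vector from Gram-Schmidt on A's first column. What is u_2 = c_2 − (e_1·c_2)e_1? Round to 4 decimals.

u_2 = (2.5882, 1.4118, 0.8824)

c_1 = (3, -3, -4); ‖c_1‖ = 5.8310, so e_1 = (0.5145, -0.5145, -0.6860).
e_1·c_2 = 0.5145·1 + (-0.5145)·3 + (-0.6860)·3 = -3.0870.
u_2 = c_2 + 3.0870·e_1 = (2.5882, 1.4118, 0.8824).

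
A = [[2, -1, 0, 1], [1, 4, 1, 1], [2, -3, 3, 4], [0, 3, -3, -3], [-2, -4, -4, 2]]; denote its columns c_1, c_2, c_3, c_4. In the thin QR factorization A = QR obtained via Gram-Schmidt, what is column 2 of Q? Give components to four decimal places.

q_1 = c_1/‖c_1‖ = (2, 1, 2, 0, -2)/3.6056 = (0.5547, 0.2774, 0.5547, 0.0000, -0.5547).
r_{12} = q_1·c_2 = 1.1094.
u_2 = c_2 − 1.1094·q_1 = (-1.6154, 3.6923, -3.6154, 3.0000, -3.3846).
‖u_2‖ = 7.0547, so q_2 = (-0.2290, 0.5234, -0.5125, 0.4252, -0.4798).

q_2 = (-0.2290, 0.5234, -0.5125, 0.4252, -0.4798)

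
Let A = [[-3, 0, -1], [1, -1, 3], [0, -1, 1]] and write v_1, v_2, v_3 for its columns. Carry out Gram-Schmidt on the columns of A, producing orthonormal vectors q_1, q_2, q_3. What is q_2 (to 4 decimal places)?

q_1 = v_1/‖v_1‖ = (-3, 1, 0)/3.1623 = (-0.9487, 0.3162, 0.0000).
r_{12} = q_1·v_2 = -0.3162.
u_2 = v_2 + 0.3162·q_1 = (-0.3000, -0.9000, -1.0000).
‖u_2‖ = 1.3784, so q_2 = (-0.2176, -0.6529, -0.7255).

q_2 = (-0.2176, -0.6529, -0.7255)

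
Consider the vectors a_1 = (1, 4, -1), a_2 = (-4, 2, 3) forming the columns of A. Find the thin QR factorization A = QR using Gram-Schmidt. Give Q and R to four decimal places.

Q = [[0.2357, -0.7538], [0.9428, 0.3304], [-0.2357, 0.5679]], R = [[4.2426, 0.2357], [0.0000, 5.3800]]

a_1 = (1, 4, -1); ‖a_1‖ = 4.2426, so e_1 = (0.2357, 0.9428, -0.2357).
e_1·a_2 = 0.2357·(-4) + 0.9428·2 + (-0.2357)·3 = 0.2357.
u_2 = a_2 − 0.2357·e_1 = (-4.0556, 1.7778, 3.0556).
‖u_2‖ = 5.3800, so e_2 = (-0.7538, 0.3304, 0.5679).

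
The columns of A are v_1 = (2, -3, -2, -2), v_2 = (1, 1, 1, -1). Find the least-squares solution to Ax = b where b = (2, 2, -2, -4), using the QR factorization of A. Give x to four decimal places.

v_1 = (2, -3, -2, -2); ‖v_1‖ = 4.5826, so q_1 = (0.4364, -0.6547, -0.4364, -0.4364).
q_1·v_2 = 0.4364·1 + (-0.6547)·1 + (-0.4364)·1 + (-0.4364)·(-1) = -0.2182.
u_2 = v_2 + 0.2182·q_1 = (1.0952, 0.8571, 0.9048, -1.0952).
‖u_2‖ = 1.9881, so q_2 = (0.5509, 0.4311, 0.4551, -0.5509).
Qᵀb = (2.1822, 3.2575).
Back-substitute: x_2 = 3.2575/1.9881 = 1.6386.
x_1 = (2.1822 + 0.2182·1.6386)/4.5826 = 0.5542.

x = (0.5542, 1.6386)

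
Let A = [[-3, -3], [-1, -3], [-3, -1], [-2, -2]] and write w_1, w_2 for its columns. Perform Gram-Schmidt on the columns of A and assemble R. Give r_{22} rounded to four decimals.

r_{22} = 2.7027

q_1 = w_1/‖w_1‖ = (-3, -1, -3, -2)/4.7958 = (-0.6255, -0.2085, -0.6255, -0.4170).
r_{12} = q_1·w_2 = 3.9618.
u_2 = w_2 − 3.9618·q_1 = (-0.5217, -2.1739, 1.4783, -0.3478).
r_{22} = ‖u_2‖ = 2.7027.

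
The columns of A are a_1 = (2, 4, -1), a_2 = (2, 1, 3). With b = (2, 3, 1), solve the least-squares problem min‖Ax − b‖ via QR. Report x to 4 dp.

a_1 = (2, 4, -1); ‖a_1‖ = 4.5826, so e_1 = (0.4364, 0.8729, -0.2182).
e_1·a_2 = 0.4364·2 + 0.8729·1 + (-0.2182)·3 = 1.0911.
u_2 = a_2 − 1.0911·e_1 = (1.5238, 0.0476, 3.2381).
‖u_2‖ = 3.5790, so e_2 = (0.4258, 0.0133, 0.9047).
Qᵀb = (3.2733, 1.7962).
Back-substitute: x_2 = 1.7962/3.5790 = 0.5019.
x_1 = (3.2733 − 1.0911·0.5019)/4.5826 = 0.5948.

x = (0.5948, 0.5019)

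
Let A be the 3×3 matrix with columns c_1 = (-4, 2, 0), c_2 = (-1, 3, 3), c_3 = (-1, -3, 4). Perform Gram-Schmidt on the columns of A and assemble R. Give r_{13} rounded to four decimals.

r_{13} = -0.4472

c_1 = (-4, 2, 0); ‖c_1‖ = 4.4721, so q_1 = (-0.8944, 0.4472, 0.0000).
r_{13} = q_1·c_3 = -0.4472.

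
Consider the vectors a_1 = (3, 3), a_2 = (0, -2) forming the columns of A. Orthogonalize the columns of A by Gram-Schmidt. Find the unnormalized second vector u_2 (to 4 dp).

a_1 = (3, 3); ‖a_1‖ = 4.2426, so e_1 = (0.7071, 0.7071).
e_1·a_2 = 0.7071·0 + 0.7071·(-2) = -1.4142.
u_2 = a_2 + 1.4142·e_1 = (1.0000, -1.0000).

u_2 = (1.0000, -1.0000)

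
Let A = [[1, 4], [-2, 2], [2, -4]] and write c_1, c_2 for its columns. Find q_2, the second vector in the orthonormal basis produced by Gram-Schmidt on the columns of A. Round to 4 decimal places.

q_2 = (0.9096, 0.0413, -0.4134)

c_1 = (1, -2, 2); ‖c_1‖ = 3.0000, so q_1 = (0.3333, -0.6667, 0.6667).
q_1·c_2 = 0.3333·4 + (-0.6667)·2 + 0.6667·(-4) = -2.6667.
u_2 = c_2 + 2.6667·q_1 = (4.8889, 0.2222, -2.2222).
‖u_2‖ = 5.3748, so q_2 = (0.9096, 0.0413, -0.4134).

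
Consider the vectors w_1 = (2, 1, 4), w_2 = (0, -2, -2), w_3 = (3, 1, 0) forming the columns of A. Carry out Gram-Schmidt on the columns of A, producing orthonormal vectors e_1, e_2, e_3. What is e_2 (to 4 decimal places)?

e_2 = (0.5293, -0.8468, -0.0529)

e_1 = w_1/‖w_1‖ = (2, 1, 4)/4.5826 = (0.4364, 0.2182, 0.8729).
r_{12} = e_1·w_2 = -2.1822.
u_2 = w_2 + 2.1822·e_1 = (0.9524, -1.5238, -0.0952).
‖u_2‖ = 1.7995, so e_2 = (0.5293, -0.8468, -0.0529).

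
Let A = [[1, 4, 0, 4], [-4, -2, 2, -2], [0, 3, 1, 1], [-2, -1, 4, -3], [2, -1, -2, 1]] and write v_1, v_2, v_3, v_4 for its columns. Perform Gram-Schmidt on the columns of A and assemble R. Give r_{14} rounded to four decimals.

r_{14} = 4.0000

v_1 = (1, -4, 0, -2, 2); ‖v_1‖ = 5.0000, so q_1 = (0.2000, -0.8000, 0.0000, -0.4000, 0.4000).
r_{14} = q_1·v_4 = 4.0000.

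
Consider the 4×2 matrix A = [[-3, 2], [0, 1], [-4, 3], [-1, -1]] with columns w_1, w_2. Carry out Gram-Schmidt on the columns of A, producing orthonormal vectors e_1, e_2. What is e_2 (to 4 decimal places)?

e_1 = w_1/‖w_1‖ = (-3, 0, -4, -1)/5.0990 = (-0.5883, 0.0000, -0.7845, -0.1961).
r_{12} = e_1·w_2 = -3.3340.
u_2 = w_2 + 3.3340·e_1 = (0.0385, 1.0000, 0.3846, -1.6538).
‖u_2‖ = 1.9709, so e_2 = (0.0195, 0.5074, 0.1951, -0.8391).

e_2 = (0.0195, 0.5074, 0.1951, -0.8391)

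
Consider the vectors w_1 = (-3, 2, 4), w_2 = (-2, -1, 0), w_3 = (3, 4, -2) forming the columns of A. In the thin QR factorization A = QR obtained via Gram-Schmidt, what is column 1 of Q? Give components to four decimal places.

w_1 = (-3, 2, 4); ‖w_1‖ = 5.3852, so q_1 = (-0.5571, 0.3714, 0.7428).

q_1 = (-0.5571, 0.3714, 0.7428)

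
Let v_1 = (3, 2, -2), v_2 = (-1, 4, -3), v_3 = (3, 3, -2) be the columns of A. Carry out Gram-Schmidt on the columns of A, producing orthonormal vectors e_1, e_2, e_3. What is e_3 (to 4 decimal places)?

e_3 = (0.1116, 0.6140, 0.7814)

v_1 = (3, 2, -2); ‖v_1‖ = 4.1231, so e_1 = (0.7276, 0.4851, -0.4851).
e_1·v_2 = 0.7276·(-1) + 0.4851·4 + (-0.4851)·(-3) = 2.6679.
u_2 = v_2 − 2.6679·e_1 = (-2.9412, 2.7059, -1.7059).
‖u_2‖ = 4.3454, so e_2 = (-0.6769, 0.6227, -0.3926).
e_1·v_3 = 0.7276·3 + 0.4851·3 + (-0.4851)·(-2) = 4.6082; e_2·v_3 = (-0.6769)·3 + 0.6227·3 + (-0.3926)·(-2) = 0.6227.
u_3 = v_3 − 4.6082·e_1 − 0.6227·e_2 = (0.0685, 0.3769, 0.4798).
‖u_3‖ = 0.6140, so e_3 = (0.1116, 0.6140, 0.7814).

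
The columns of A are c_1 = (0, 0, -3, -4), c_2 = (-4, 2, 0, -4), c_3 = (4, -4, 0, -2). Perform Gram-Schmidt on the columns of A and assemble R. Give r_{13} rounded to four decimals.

c_1 = (0, 0, -3, -4); ‖c_1‖ = 5.0000, so q_1 = (0.0000, 0.0000, -0.6000, -0.8000).
r_{13} = q_1·c_3 = 1.6000.

r_{13} = 1.6000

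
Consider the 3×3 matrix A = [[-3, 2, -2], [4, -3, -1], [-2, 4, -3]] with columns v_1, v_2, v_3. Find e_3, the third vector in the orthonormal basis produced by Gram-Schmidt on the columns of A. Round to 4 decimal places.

e_3 = (-0.7785, -0.6228, -0.0778)

v_1 = (-3, 4, -2); ‖v_1‖ = 5.3852, so e_1 = (-0.5571, 0.7428, -0.3714).
e_1·v_2 = (-0.5571)·2 + 0.7428·(-3) + (-0.3714)·4 = -4.8281.
u_2 = v_2 + 4.8281·e_1 = (-0.6897, 0.5862, 2.2069).
‖u_2‖ = 2.3853, so e_2 = (-0.2891, 0.2458, 0.9252).
e_1·v_3 = (-0.5571)·(-2) + 0.7428·(-1) + (-0.3714)·(-3) = 1.4856; e_2·v_3 = (-0.2891)·(-2) + 0.2458·(-1) + 0.9252·(-3) = -2.4431.
u_3 = v_3 − 1.4856·e_1 + 2.4431·e_2 = (-1.8788, -1.5030, -0.1879).
‖u_3‖ = 2.4133, so e_3 = (-0.7785, -0.6228, -0.0778).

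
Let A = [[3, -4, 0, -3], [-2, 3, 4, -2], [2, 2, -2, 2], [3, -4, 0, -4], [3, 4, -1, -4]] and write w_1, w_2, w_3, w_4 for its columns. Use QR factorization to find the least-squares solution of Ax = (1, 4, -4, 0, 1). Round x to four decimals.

x = (-0.8160, 0.0067, 0.1847, -0.8569)

w_1 = (3, -2, 2, 3, 3); ‖w_1‖ = 5.9161, so q_1 = (0.5071, -0.3381, 0.3381, 0.5071, 0.5071).
q_1·w_2 = 0.5071·(-4) + (-0.3381)·3 + 0.3381·2 + 0.5071·(-4) + 0.5071·4 = -2.3664.
u_2 = w_2 + 2.3664·q_1 = (-2.8000, 2.2000, 2.8000, -2.8000, 5.2000).
‖u_2‖ = 7.4431, so q_2 = (-0.3762, 0.2956, 0.3762, -0.3762, 0.6986).
q_1·w_3 = 0.5071·0 + (-0.3381)·4 + 0.3381·(-2) + 0.5071·0 + 0.5071·(-1) = -2.5355; q_2·w_3 = (-0.3762)·0 + 0.2956·4 + 0.3762·(-2) + (-0.3762)·0 + 0.6986·(-1) = -0.2687.
u_3 = w_3 + 2.5355·q_1 + 0.2687·q_2 = (1.1846, 3.2223, -1.0418, 1.1846, 0.4734).
‖u_3‖ = 3.8078, so q_3 = (0.3111, 0.8462, -0.2736, 0.3111, 0.1243).
q_1·w_4 = 0.5071·(-3) + (-0.3381)·(-2) + 0.3381·2 + 0.5071·(-4) + 0.5071·(-4) = -4.2258; q_2·w_4 = (-0.3762)·(-3) + 0.2956·(-2) + 0.3762·2 + (-0.3762)·(-4) + 0.6986·(-4) = 0.0000; q_3·w_4 = 0.3111·(-3) + 0.8462·(-2) + (-0.2736)·2 + 0.3111·(-4) + 0.1243·(-4) = -4.9147.
u_4 = w_4 + 4.2258·q_1 + 0.0000·q_2 + 4.9147·q_3 = (0.6719, 0.7305, 2.0839, -0.3281, -1.2461).
‖u_4‖ = 2.6435, so q_4 = (0.2542, 0.2763, 0.7883, -0.1241, -0.4714).
Qᵀb = (-1.6903, 0.0000, 4.9147, -2.2652).
Back-substitute: x_4 = -2.2652/2.6435 = -0.8569.
x_3 = (4.9147 + 4.9147·(-0.8569))/3.8078 = 0.1847.
x_2 = (0.0000 + 0.2687·0.1847 + 0.0000·(-0.8569))/7.4431 = 0.0067.
x_1 = (-1.6903 + 2.3664·0.0067 + 2.5355·0.1847 + 4.2258·(-0.8569))/5.9161 = -0.8160.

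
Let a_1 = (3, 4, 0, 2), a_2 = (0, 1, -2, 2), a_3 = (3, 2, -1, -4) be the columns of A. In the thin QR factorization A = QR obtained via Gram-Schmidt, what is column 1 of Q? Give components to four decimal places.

q_1 = (0.5571, 0.7428, 0.0000, 0.3714)

a_1 = (3, 4, 0, 2); ‖a_1‖ = 5.3852, so q_1 = (0.5571, 0.7428, 0.0000, 0.3714).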